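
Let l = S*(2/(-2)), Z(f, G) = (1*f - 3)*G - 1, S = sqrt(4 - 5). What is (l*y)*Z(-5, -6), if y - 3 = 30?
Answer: -1551*I ≈ -1551.0*I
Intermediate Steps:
y = 33 (y = 3 + 30 = 33)
S = I (S = sqrt(-1) = I ≈ 1.0*I)
Z(f, G) = -1 + G*(-3 + f) (Z(f, G) = (f - 3)*G - 1 = (-3 + f)*G - 1 = G*(-3 + f) - 1 = -1 + G*(-3 + f))
l = -I (l = I*(2/(-2)) = I*(2*(-1/2)) = I*(-1) = -I ≈ -1.0*I)
(l*y)*Z(-5, -6) = (-I*33)*(-1 - 3*(-6) - 6*(-5)) = (-33*I)*(-1 + 18 + 30) = -33*I*47 = -1551*I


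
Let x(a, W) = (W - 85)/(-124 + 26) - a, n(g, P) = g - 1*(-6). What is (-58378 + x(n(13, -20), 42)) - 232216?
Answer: -28480031/98 ≈ -2.9061e+5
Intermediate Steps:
n(g, P) = 6 + g (n(g, P) = g + 6 = 6 + g)
x(a, W) = 85/98 - a - W/98 (x(a, W) = (-85 + W)/(-98) - a = (-85 + W)*(-1/98) - a = (85/98 - W/98) - a = 85/98 - a - W/98)
(-58378 + x(n(13, -20), 42)) - 232216 = (-58378 + (85/98 - (6 + 13) - 1/98*42)) - 232216 = (-58378 + (85/98 - 1*19 - 3/7)) - 232216 = (-58378 + (85/98 - 19 - 3/7)) - 232216 = (-58378 - 1819/98) - 232216 = -5722863/98 - 232216 = -28480031/98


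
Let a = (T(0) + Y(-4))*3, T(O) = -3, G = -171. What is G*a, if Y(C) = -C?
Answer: -513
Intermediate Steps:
a = 3 (a = (-3 - 1*(-4))*3 = (-3 + 4)*3 = 1*3 = 3)
G*a = -171*3 = -513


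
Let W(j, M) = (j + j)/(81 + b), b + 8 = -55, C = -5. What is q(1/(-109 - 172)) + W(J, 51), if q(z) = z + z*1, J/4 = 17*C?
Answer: -95558/2529 ≈ -37.785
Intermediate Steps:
b = -63 (b = -8 - 55 = -63)
J = -340 (J = 4*(17*(-5)) = 4*(-85) = -340)
W(j, M) = j/9 (W(j, M) = (j + j)/(81 - 63) = (2*j)/18 = (2*j)*(1/18) = j/9)
q(z) = 2*z (q(z) = z + z = 2*z)
q(1/(-109 - 172)) + W(J, 51) = 2/(-109 - 172) + (1/9)*(-340) = 2/(-281) - 340/9 = 2*(-1/281) - 340/9 = -2/281 - 340/9 = -95558/2529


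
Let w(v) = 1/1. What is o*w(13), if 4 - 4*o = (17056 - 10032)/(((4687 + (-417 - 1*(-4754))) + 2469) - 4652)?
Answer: 5085/6841 ≈ 0.74331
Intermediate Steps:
o = 5085/6841 (o = 1 - (17056 - 10032)/(4*(((4687 + (-417 - 1*(-4754))) + 2469) - 4652)) = 1 - 1756/(((4687 + (-417 + 4754)) + 2469) - 4652) = 1 - 1756/(((4687 + 4337) + 2469) - 4652) = 1 - 1756/((9024 + 2469) - 4652) = 1 - 1756/(11493 - 4652) = 1 - 1756/6841 = 5085/6841 ≈ 0.74331)
w(v) = 1
o*w(13) = (5085/6841)*1 = 5085/6841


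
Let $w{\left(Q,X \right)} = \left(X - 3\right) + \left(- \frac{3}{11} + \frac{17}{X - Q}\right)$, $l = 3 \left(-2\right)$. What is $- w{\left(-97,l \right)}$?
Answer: $\frac{9095}{1001} \approx 9.0859$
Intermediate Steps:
$l = -6$
$w{\left(Q,X \right)} = - \frac{36}{11} + X + \frac{17}{X - Q}$ ($w{\left(Q,X \right)} = \left(-3 + X\right) + \left(\left(-3\right) \frac{1}{11} + \frac{17}{X - Q}\right) = \left(-3 + X\right) - \left(\frac{3}{11} - \frac{17}{X - Q}\right) = - \frac{36}{11} + X + \frac{17}{X - Q}$)
$- w{\left(-97,l \right)} = - \frac{-17 - \left(-6\right)^{2} - - \frac{3492}{11} + \frac{36}{11} \left(-6\right) - -582}{-97 - -6} = - \frac{-17 - 36 + \frac{3492}{11} - \frac{216}{11} + 582}{-97 + 6} = - \frac{-17 - 36 + \frac{3492}{11} - \frac{216}{11} + 582}{-91} = - \frac{\left(-1\right) 9095}{91 \cdot 11} = \left(-1\right) \left(- \frac{9095}{1001}\right) = \frac{9095}{1001}$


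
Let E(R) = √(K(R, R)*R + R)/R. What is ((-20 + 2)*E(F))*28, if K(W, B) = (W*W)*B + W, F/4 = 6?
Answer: -42*√83094 ≈ -12107.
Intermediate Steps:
F = 24 (F = 4*6 = 24)
K(W, B) = W + B*W² (K(W, B) = W²*B + W = B*W² + W = W + B*W²)
E(R) = √(R + R²*(1 + R²))/R (E(R) = √((R*(1 + R*R))*R + R)/R = √((R*(1 + R²))*R + R)/R = √(R²*(1 + R²) + R)/R = √(R + R²*(1 + R²))/R)
((-20 + 2)*E(F))*28 = ((-20 + 2)*(√(24*(1 + 24 + 24³))/24))*28 = -3*√(24*(1 + 24 + 13824))/4*28 = -3*√(24*13849)/4*28 = -3*√332376/4*28 = -3*2*√83094/4*28 = -3*√83094/2*28 = -42*√83094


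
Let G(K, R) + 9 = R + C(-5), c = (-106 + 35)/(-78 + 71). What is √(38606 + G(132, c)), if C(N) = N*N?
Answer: 5*√75719/7 ≈ 196.55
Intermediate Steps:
C(N) = N²
c = 71/7 (c = -71/(-7) = -71*(-⅐) = 71/7 ≈ 10.143)
G(K, R) = 16 + R (G(K, R) = -9 + (R + (-5)²) = -9 + (R + 25) = -9 + (25 + R) = 16 + R)
√(38606 + G(132, c)) = √(38606 + (16 + 71/7)) = √(38606 + 183/7) = √(270425/7) = 5*√75719/7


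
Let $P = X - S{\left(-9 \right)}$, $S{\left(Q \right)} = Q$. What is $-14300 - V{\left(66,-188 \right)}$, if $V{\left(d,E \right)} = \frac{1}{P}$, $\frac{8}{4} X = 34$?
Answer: $- \frac{371801}{26} \approx -14300.0$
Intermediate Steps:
$X = 17$ ($X = \frac{1}{2} \cdot 34 = 17$)
$P = 26$ ($P = 17 - -9 = 17 + 9 = 26$)
$V{\left(d,E \right)} = \frac{1}{26}$
$-14300 - V{\left(66,-188 \right)} = -14300 - \frac{1}{26} = - \frac{371801}{26}$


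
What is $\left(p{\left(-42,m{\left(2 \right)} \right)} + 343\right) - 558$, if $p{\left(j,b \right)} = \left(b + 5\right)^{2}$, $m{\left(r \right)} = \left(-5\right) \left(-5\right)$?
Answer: $685$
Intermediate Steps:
$m{\left(r \right)} = 25$
$p{\left(j,b \right)} = \left(5 + b\right)^{2}$
$\left(p{\left(-42,m{\left(2 \right)} \right)} + 343\right) - 558 = \left(\left(5 + 25\right)^{2} + 343\right) - 558 = \left(30^{2} + 343\right) - 558 = \left(900 + 343\right) - 558 = 1243 - 558 = 685$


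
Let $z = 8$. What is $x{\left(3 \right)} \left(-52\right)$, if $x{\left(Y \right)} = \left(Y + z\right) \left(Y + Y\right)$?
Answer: $-3432$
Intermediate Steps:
$x{\left(Y \right)} = 2 Y \left(8 + Y\right)$ ($x{\left(Y \right)} = \left(Y + 8\right) \left(Y + Y\right) = \left(8 + Y\right) 2 Y = 2 Y \left(8 + Y\right)$)
$x{\left(3 \right)} \left(-52\right) = 2 \cdot 3 \left(8 + 3\right) \left(-52\right) = 2 \cdot 3 \cdot 11 \left(-52\right) = 66 \left(-52\right) = -3432$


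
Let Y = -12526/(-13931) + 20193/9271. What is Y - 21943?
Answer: -22312089682/1016963 ≈ -21940.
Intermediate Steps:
Y = 3129427/1016963 (Y = -12526*(-1/13931) + 20193*(1/9271) = 12526/13931 + 159/73 = 3129427/1016963 ≈ 3.0772)
Y - 21943 = 3129427/1016963 - 21943 = -22312089682/1016963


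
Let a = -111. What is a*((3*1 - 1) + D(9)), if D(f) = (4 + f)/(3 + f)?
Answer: -1369/4 ≈ -342.25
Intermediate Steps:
D(f) = (4 + f)/(3 + f)
a*((3*1 - 1) + D(9)) = -111*((3*1 - 1) + (4 + 9)/(3 + 9)) = -111*((3 - 1) + 13/12) = -111*(2 + (1/12)*13) = -111*(2 + 13/12) = -111*37/12 = -1369/4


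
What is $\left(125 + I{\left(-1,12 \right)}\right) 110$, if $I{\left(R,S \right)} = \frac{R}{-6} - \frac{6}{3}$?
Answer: $\frac{40645}{3} \approx 13548.0$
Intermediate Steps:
$I{\left(R,S \right)} = -2 - \frac{R}{6}$ ($I{\left(R,S \right)} = R \left(- \frac{1}{6}\right) - 2 = - \frac{R}{6} - 2 = -2 - \frac{R}{6}$)
$\left(125 + I{\left(-1,12 \right)}\right) 110 = \left(125 - \frac{11}{6}\right) 110 = \frac{739}{6} \cdot 110 = \frac{40645}{3}$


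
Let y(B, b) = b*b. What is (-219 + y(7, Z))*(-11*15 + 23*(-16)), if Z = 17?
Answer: -37310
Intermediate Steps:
y(B, b) = b²
(-219 + y(7, Z))*(-11*15 + 23*(-16)) = (-219 + 17²)*(-11*15 + 23*(-16)) = (-219 + 289)*(-165 - 368) = 70*(-533) = -37310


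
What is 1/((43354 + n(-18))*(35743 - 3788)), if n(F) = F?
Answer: 1/1384801880 ≈ 7.2212e-10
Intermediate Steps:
1/((43354 + n(-18))*(35743 - 3788)) = 1/((43354 - 18)*(35743 - 3788)) = 1/(43336*31955) = 1/1384801880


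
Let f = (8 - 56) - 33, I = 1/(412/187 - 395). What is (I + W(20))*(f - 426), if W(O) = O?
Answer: -744718611/73453 ≈ -10139.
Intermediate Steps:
I = -187/73453 (I = 1/(412*(1/187) - 395) = 1/(412/187 - 395) = 1/(-73453/187) = -187/73453 ≈ -0.0025458)
f = -81 (f = -48 - 33 = -81)
(I + W(20))*(f - 426) = (-187/73453 + 20)*(-81 - 426) = (1468873/73453)*(-507) = -744718611/73453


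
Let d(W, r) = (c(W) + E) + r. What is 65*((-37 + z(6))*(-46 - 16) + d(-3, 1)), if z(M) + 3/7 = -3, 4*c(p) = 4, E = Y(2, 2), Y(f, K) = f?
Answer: 1142310/7 ≈ 1.6319e+5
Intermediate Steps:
E = 2
c(p) = 1 (c(p) = (¼)*4 = 1)
z(M) = -24/7 (z(M) = -3/7 - 3 = -24/7)
d(W, r) = 3 + r (d(W, r) = (1 + 2) + r = 3 + r)
65*((-37 + z(6))*(-46 - 16) + d(-3, 1)) = 65*((-37 - 24/7)*(-46 - 16) + (3 + 1)) = 65*(-283/7*(-62) + 4) = 65*(17546/7 + 4) = 65*(17574/7) = 1142310/7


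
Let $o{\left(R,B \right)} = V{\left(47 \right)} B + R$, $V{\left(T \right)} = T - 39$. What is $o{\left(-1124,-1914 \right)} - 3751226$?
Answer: $-3767662$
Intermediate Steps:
$V{\left(T \right)} = -39 + T$
$o{\left(R,B \right)} = R + 8 B$ ($o{\left(R,B \right)} = \left(-39 + 47\right) B + R = 8 B + R = R + 8 B$)
$o{\left(-1124,-1914 \right)} - 3751226 = \left(-1124 + 8 \left(-1914\right)\right) - 3751226 = \left(-1124 - 15312\right) - 3751226 = -16436 - 3751226 = -3767662$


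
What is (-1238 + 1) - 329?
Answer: -1566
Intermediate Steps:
(-1238 + 1) - 329 = -1237 - 329 = -1566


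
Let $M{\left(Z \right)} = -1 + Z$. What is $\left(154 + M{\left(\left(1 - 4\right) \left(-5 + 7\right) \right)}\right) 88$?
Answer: $12936$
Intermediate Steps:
$\left(154 + M{\left(\left(1 - 4\right) \left(-5 + 7\right) \right)}\right) 88 = \left(154 + \left(-1 + \left(1 - 4\right) \left(-5 + 7\right)\right)\right) 88 = \left(154 - 7\right) 88 = 147 \cdot 88 = 12936$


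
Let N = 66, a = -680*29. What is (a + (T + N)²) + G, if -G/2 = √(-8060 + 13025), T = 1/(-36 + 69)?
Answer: -16727039/1089 - 2*√4965 ≈ -15501.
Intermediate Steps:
a = -19720
T = 1/33 ≈ 0.030303
G = -2*√4965 (G = -2*√(-8060 + 13025) = -2*√4965 ≈ -140.93)
(a + (T + N)²) + G = (-19720 + (1/33 + 66)²) - 2*√4965 = (-19720 + (2179/33)²) - 2*√4965 = (-19720 + 4748041/1089) - 2*√4965 = -16727039/1089 - 2*√4965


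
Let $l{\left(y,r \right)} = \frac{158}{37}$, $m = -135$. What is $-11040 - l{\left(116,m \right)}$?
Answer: $- \frac{408638}{37} \approx -11044.0$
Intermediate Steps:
$l{\left(y,r \right)} = \frac{158}{37}$ ($l{\left(y,r \right)} = 158 \cdot \frac{1}{37} = \frac{158}{37}$)
$-11040 - l{\left(116,m \right)} = -11040 - \frac{158}{37} = - \frac{408638}{37}$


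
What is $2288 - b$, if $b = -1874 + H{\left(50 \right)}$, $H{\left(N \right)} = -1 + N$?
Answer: $4113$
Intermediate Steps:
$b = -1825$ ($b = -1874 + \left(-1 + 50\right) = -1874 + 49 = -1825$)
$2288 - b = 2288 - -1825 = 2288 + 1825 = 4113$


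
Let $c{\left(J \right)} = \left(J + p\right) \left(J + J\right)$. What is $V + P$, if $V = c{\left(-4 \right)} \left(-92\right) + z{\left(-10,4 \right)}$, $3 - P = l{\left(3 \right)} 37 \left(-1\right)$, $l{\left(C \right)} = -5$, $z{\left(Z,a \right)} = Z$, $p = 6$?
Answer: $1280$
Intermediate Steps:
$c{\left(J \right)} = 2 J \left(6 + J\right)$ ($c{\left(J \right)} = \left(J + 6\right) \left(J + J\right) = \left(6 + J\right) 2 J = 2 J \left(6 + J\right)$)
$P = -182$ ($P = 3 - \left(-5\right) 37 \left(-1\right) = 3 - \left(-185\right) \left(-1\right) = 3 - 185 = -182$)
$V = 1462$ ($V = 2 \left(-4\right) \left(6 - 4\right) \left(-92\right) - 10 = 2 \left(-4\right) 2 \left(-92\right) - 10 = \left(-16\right) \left(-92\right) - 10 = 1472 - 10 = 1462$)
$V + P = 1462 - 182 = 1280$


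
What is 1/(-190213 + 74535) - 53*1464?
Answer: -8975687377/115678 ≈ -77592.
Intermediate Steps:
1/(-190213 + 74535) - 53*1464 = 1/(-115678) - 1*77592 = -1/115678 - 77592 = -8975687377/115678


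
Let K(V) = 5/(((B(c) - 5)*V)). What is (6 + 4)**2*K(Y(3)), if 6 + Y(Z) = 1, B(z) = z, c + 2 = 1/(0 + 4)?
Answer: 400/27 ≈ 14.815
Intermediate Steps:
c = -7/4 (c = -2 + 1/(0 + 4) = -2 + 1/4 = -7/4 ≈ -1.7500)
Y(Z) = -5 (Y(Z) = -6 + 1 = -5)
K(V) = -20/(27*V) (K(V) = 5/(((-7/4 - 5)*V)) = 5/((-27*V/4)) = 5*(-4/(27*V)) = -20/(27*V))
(6 + 4)**2*K(Y(3)) = (6 + 4)**2*(-20/27/(-5)) = 10**2*(-20/27*(-1/5)) = 100*(4/27) = 400/27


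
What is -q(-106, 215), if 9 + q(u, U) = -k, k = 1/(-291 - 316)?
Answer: 5462/607 ≈ 8.9984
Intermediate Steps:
k = -1/607 (k = 1/(-607) = -1/607 ≈ -0.0016474)
q(u, U) = -5462/607 (q(u, U) = -9 - 1*(-1/607) = -9 + 1/607 = -5462/607)
-q(-106, 215) = -1*(-5462/607) = 5462/607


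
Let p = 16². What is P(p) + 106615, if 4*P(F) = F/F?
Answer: 426461/4 ≈ 1.0662e+5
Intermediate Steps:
p = 256
P(F) = ¼ (P(F) = (F/F)/4 = (¼)*1 = ¼)
P(p) + 106615 = ¼ + 106615 = 426461/4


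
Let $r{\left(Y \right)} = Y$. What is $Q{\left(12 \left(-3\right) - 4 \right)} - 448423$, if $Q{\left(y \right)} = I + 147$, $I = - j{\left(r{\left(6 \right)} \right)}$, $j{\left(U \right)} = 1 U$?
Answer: $-448282$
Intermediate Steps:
$j{\left(U \right)} = U$
$I = -6$ ($I = \left(-1\right) 6 = -6$)
$Q{\left(y \right)} = 141$ ($Q{\left(y \right)} = -6 + 147 = 141$)
$Q{\left(12 \left(-3\right) - 4 \right)} - 448423 = 141 - 448423 = -448282$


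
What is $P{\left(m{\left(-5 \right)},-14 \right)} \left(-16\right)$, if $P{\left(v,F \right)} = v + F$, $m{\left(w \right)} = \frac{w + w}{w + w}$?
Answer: $208$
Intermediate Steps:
$m{\left(w \right)} = 1$ ($m{\left(w \right)} = \frac{2 w}{2 w} = 2 w \frac{1}{2 w} = 1$)
$P{\left(v,F \right)} = F + v$
$P{\left(m{\left(-5 \right)},-14 \right)} \left(-16\right) = \left(-14 + 1\right) \left(-16\right) = \left(-13\right) \left(-16\right) = 208$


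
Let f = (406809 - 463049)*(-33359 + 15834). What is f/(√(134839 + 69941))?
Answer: 98560600*√51195/10239 ≈ 2.1780e+6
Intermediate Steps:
f = 985606000 (f = -56240*(-17525) = 985606000)
f/(√(134839 + 69941)) = 985606000/(√(134839 + 69941)) = 985606000/(√204780) = 985606000/((2*√51195)) = 985606000*(√51195/102390) = 98560600*√51195/10239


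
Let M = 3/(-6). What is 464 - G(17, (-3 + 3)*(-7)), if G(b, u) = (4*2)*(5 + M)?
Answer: 428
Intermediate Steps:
M = -½ (M = 3*(-⅙) = -½ ≈ -0.50000)
G(b, u) = 36 (G(b, u) = (4*2)*(5 - ½) = 8*(9/2) = 36)
464 - G(17, (-3 + 3)*(-7)) = 464 - 1*36 = 464 - 36 = 428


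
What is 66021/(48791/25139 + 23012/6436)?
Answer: 15087346823/1260618 ≈ 11968.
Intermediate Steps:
66021/(48791/25139 + 23012/6436) = 66021/(48791*(1/25139) + 23012*(1/6436)) = 66021/(48791/25139 + 5753/1609) = 66021/(223129386/40448651) = 66021*(40448651/223129386) = 15087346823/1260618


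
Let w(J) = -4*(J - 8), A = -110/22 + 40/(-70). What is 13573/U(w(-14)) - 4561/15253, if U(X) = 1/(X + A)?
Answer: 17065097598/15253 ≈ 1.1188e+6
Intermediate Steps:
A = -39/7 (A = -110*1/22 + 40*(-1/70) = -5 - 4/7 = -39/7 ≈ -5.5714)
w(J) = 32 - 4*J (w(J) = -4*(-8 + J) = 32 - 4*J)
U(X) = 1/(-39/7 + X) (U(X) = 1/(X - 39/7) = 1/(-39/7 + X))
13573/U(w(-14)) - 4561/15253 = 13573/((7/(-39 + 7*(32 - 4*(-14))))) - 4561/15253 = 13573/((7/(-39 + 7*(32 + 56)))) - 4561*1/15253 = 13573/((7/(-39 + 7*88))) - 4561/15253 = 13573/((7/(-39 + 616))) - 4561/15253 = 13573/((7/577)) - 4561/15253 = 13573/((7*(1/577))) - 4561/15253 = 13573/(7/577) - 4561/15253 = 13573*(577/7) - 4561/15253 = 1118803 - 4561/15253 = 17065097598/15253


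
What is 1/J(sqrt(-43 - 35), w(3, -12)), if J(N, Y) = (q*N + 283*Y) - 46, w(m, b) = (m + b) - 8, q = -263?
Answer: I/(-4857*I + 263*sqrt(78)) ≈ -0.00016757 + 8.0135e-5*I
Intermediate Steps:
w(m, b) = -8 + b + m (w(m, b) = (b + m) - 8 = -8 + b + m)
J(N, Y) = -46 - 263*N + 283*Y (J(N, Y) = (-263*N + 283*Y) - 46 = -46 - 263*N + 283*Y)
1/J(sqrt(-43 - 35), w(3, -12)) = 1/(-46 - 263*sqrt(-43 - 35) + 283*(-8 - 12 + 3)) = 1/(-46 - 263*I*sqrt(78) + 283*(-17)) = 1/(-46 - 263*I*sqrt(78) - 4811) = 1/(-4857 - 263*I*sqrt(78))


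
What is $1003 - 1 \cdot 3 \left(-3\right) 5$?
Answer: $1048$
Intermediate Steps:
$1003 - 1 \cdot 3 \left(-3\right) 5 = 1003 - 3 \left(-3\right) 5 = 1003 - \left(-9\right) 5 = 1003 - -45 = 1003 + 45 = 1048$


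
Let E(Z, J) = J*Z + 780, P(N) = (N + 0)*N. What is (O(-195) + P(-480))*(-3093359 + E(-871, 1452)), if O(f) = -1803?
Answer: -996059078787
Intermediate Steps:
P(N) = N² (P(N) = N*N = N²)
E(Z, J) = 780 + J*Z
(O(-195) + P(-480))*(-3093359 + E(-871, 1452)) = (-1803 + (-480)²)*(-3093359 + (780 + 1452*(-871))) = (-1803 + 230400)*(-3093359 + (780 - 1264692)) = 228597*(-3093359 - 1263912) = 228597*(-4357271) = -996059078787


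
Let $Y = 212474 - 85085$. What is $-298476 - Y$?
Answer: $-425865$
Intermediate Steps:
$Y = 127389$
$-298476 - Y = -298476 - 127389 = -425865$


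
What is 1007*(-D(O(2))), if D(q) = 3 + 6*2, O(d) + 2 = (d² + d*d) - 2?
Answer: -15105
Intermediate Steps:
O(d) = -4 + 2*d² (O(d) = -2 + ((d² + d*d) - 2) = -2 + ((d² + d²) - 2) = -2 + (2*d² - 2) = -2 + (-2 + 2*d²) = -4 + 2*d²)
D(q) = 15 (D(q) = 3 + 12 = 15)
1007*(-D(O(2))) = 1007*(-1*15) = 1007*(-15) = -15105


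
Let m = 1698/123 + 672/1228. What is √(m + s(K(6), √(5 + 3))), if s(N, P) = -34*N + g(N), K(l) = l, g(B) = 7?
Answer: I*√28937374543/12587 ≈ 13.515*I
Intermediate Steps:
m = 180650/12587 (m = 1698*(1/123) + 672*(1/1228) = 566/41 + 168/307 = 180650/12587 ≈ 14.352)
s(N, P) = 7 - 34*N (s(N, P) = -34*N + 7 = 7 - 34*N)
√(m + s(K(6), √(5 + 3))) = √(180650/12587 + (7 - 34*6)) = √(180650/12587 + (7 - 204)) = √(180650/12587 - 197) = √(-2298989/12587) = I*√28937374543/12587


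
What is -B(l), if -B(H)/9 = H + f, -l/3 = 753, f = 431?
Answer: -16452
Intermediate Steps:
l = -2259 (l = -3*753 = -2259)
B(H) = -3879 - 9*H (B(H) = -9*(H + 431) = -9*(431 + H) = -3879 - 9*H)
-B(l) = -(-3879 - 9*(-2259)) = -(-3879 + 20331) = -1*16452 = -16452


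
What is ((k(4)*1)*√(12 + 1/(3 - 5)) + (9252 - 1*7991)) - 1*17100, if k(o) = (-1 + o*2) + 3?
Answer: -15839 + 5*√46 ≈ -15805.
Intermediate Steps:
k(o) = 2 + 2*o (k(o) = (-1 + 2*o) + 3 = 2 + 2*o)
((k(4)*1)*√(12 + 1/(3 - 5)) + (9252 - 1*7991)) - 1*17100 = (((2 + 2*4)*1)*√(12 + 1/(3 - 5)) + (9252 - 1*7991)) - 1*17100 = (((2 + 8)*1)*√(12 + 1/(-2)) + (9252 - 7991)) - 17100 = ((10*1)*√(12 - ½) + 1261) - 17100 = (10*√(23/2) + 1261) - 17100 = (10*(√46/2) + 1261) - 17100 = (5*√46 + 1261) - 17100 = (1261 + 5*√46) - 17100 = -15839 + 5*√46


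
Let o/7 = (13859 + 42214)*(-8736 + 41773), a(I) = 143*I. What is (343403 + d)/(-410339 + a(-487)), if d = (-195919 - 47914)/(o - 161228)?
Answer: -1113245964049701/1556002125356605 ≈ -0.71545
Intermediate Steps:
o = 12967385907 (o = 7*((13859 + 42214)*(-8736 + 41773)) = 7*(56073*33037) = 7*1852483701 = 12967385907)
d = -243833/12967224679 (d = (-195919 - 47914)/(12967385907 - 161228) = -243833/12967224679 ≈ -1.8804e-5)
(343403 + d)/(-410339 + a(-487)) = (343403 - 243833/12967224679)/(-410339 + 143*(-487)) = 4452983856198804/(12967224679*(-410339 - 69641)) = (4452983856198804/12967224679)/(-479980) = (4452983856198804/12967224679)*(-1/479980) = -1113245964049701/1556002125356605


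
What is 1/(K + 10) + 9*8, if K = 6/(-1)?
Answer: 289/4 ≈ 72.250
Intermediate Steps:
K = -6 (K = 6*(-1) = -6)
1/(K + 10) + 9*8 = 1/(-6 + 10) + 9*8 = 1/4 + 72 = ¼ + 72 = 289/4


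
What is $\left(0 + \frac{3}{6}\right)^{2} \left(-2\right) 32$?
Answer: $-16$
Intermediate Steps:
$\left(0 + \frac{3}{6}\right)^{2} \left(-2\right) 32 = \left(0 + 3 \cdot \frac{1}{6}\right)^{2} \left(-2\right) 32 = \left(0 + \frac{1}{2}\right)^{2} \left(-2\right) 32 = \left(\frac{1}{2}\right)^{2} \left(-2\right) 32 = \frac{1}{4} \left(-2\right) 32 = \left(- \frac{1}{2}\right) 32 = -16$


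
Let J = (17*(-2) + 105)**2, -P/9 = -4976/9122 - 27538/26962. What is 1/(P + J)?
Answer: 61486841/310822235714 ≈ 0.00019782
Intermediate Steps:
P = 867070233/61486841 (P = -9*(-4976/9122 - 27538/26962) = -9*(-4976*1/9122 - 27538*1/26962) = -9*(-2488/4561 - 13769/13481) = -9*(-96341137/61486841) = 867070233/61486841 ≈ 14.102)
J = 5041 (J = (-34 + 105)**2 = 71**2 = 5041)
1/(P + J) = 1/(867070233/61486841 + 5041) = 1/(310822235714/61486841) = 61486841/310822235714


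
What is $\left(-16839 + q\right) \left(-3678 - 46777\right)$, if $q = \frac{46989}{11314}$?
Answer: $\frac{9610136452935}{11314} \approx 8.494 \cdot 10^{8}$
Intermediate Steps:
$q = \frac{46989}{11314}$ ($q = 46989 \cdot \frac{1}{11314} = \frac{46989}{11314} \approx 4.1532$)
$\left(-16839 + q\right) \left(-3678 - 46777\right) = \left(-16839 + \frac{46989}{11314}\right) \left(-3678 - 46777\right) = \left(- \frac{190469457}{11314}\right) \left(-50455\right) = \frac{9610136452935}{11314}$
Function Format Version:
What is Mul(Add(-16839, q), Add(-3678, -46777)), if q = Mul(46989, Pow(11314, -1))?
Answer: Rational(9610136452935, 11314) ≈ 8.4940e+8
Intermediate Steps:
q = Rational(46989, 11314) (q = Mul(46989, Rational(1, 11314)) = Rational(46989, 11314) ≈ 4.1532)
Mul(Add(-16839, q), Add(-3678, -46777)) = Mul(Add(-16839, Rational(46989, 11314)), Add(-3678, -46777)) = Mul(Rational(-190469457, 11314), -50455) = Rational(9610136452935, 11314)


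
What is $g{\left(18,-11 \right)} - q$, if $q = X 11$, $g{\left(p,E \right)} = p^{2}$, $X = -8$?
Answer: $412$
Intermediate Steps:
$q = -88$ ($q = \left(-8\right) 11 = -88$)
$g{\left(18,-11 \right)} - q = 18^{2} - -88 = 324 + 88 = 412$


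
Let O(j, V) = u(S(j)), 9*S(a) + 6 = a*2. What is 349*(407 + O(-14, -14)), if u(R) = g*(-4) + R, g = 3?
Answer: 1228829/9 ≈ 1.3654e+5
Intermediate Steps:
S(a) = -⅔ + 2*a/9 (S(a) = -⅔ + (a*2)/9 = -⅔ + (2*a)/9 = -⅔ + 2*a/9)
u(R) = -12 + R (u(R) = 3*(-4) + R = -12 + R)
O(j, V) = -38/3 + 2*j/9 (O(j, V) = -12 + (-⅔ + 2*j/9) = -38/3 + 2*j/9)
349*(407 + O(-14, -14)) = 349*(407 + (-38/3 + (2/9)*(-14))) = 349*(407 + (-38/3 - 28/9)) = 349*(407 - 142/9) = 349*(3521/9) = 1228829/9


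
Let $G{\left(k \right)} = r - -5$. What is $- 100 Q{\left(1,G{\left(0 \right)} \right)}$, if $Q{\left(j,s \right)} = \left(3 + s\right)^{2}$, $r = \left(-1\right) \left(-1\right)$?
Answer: $-8100$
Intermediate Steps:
$r = 1$
$G{\left(k \right)} = 6$ ($G{\left(k \right)} = 1 - -5 = 1 + 5 = 6$)
$- 100 Q{\left(1,G{\left(0 \right)} \right)} = - 100 \left(3 + 6\right)^{2} = - 100 \cdot 9^{2} = \left(-100\right) 81 = -8100$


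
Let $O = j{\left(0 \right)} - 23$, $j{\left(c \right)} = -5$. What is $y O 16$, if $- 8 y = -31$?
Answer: $-1736$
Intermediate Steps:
$y = \frac{31}{8}$ ($y = \left(- \frac{1}{8}\right) \left(-31\right) = \frac{31}{8} \approx 3.875$)
$O = -28$ ($O = -5 - 23 = -28$)
$y O 16 = \frac{31}{8} \left(-28\right) 16 = \left(- \frac{217}{2}\right) 16 = -1736$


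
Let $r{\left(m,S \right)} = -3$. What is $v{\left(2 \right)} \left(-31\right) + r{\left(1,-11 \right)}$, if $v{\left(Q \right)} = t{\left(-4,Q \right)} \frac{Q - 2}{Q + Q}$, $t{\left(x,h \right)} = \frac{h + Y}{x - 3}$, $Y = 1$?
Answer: $-3$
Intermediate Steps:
$t{\left(x,h \right)} = \frac{1 + h}{-3 + x}$ ($t{\left(x,h \right)} = \frac{h + 1}{x - 3} = \frac{1 + h}{-3 + x}$)
$v{\left(Q \right)} = \frac{\left(-2 + Q\right) \left(- \frac{1}{7} - \frac{Q}{7}\right)}{2 Q}$ ($v{\left(Q \right)} = \frac{1 + Q}{-3 - 4} \frac{Q - 2}{Q + Q} = \frac{1 + Q}{-7} \frac{-2 + Q}{2 Q} = - \frac{1 + Q}{7} \left(-2 + Q\right) \frac{1}{2 Q} = \left(- \frac{1}{7} - \frac{Q}{7}\right) \frac{-2 + Q}{2 Q} = \frac{\left(-2 + Q\right) \left(- \frac{1}{7} - \frac{Q}{7}\right)}{2 Q}$)
$v{\left(2 \right)} \left(-31\right) + r{\left(1,-11 \right)} = \frac{2 + 2 - 2^{2}}{14 \cdot 2} \left(-31\right) - 3 = \frac{1}{14} \cdot \frac{1}{2} \left(2 + 2 - 4\right) \left(-31\right) - 3 = \frac{1}{14} \cdot \frac{1}{2} \cdot 0 \left(-31\right) - 3 = 0 \left(-31\right) - 3 = 0 - 3 = -3$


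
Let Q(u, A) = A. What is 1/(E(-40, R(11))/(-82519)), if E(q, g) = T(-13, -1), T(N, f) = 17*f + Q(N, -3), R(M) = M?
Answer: 82519/20 ≈ 4126.0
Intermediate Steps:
T(N, f) = -3 + 17*f (T(N, f) = 17*f - 3 = -3 + 17*f)
E(q, g) = -20 (E(q, g) = -3 + 17*(-1) = -3 - 17 = -20)
1/(E(-40, R(11))/(-82519)) = 1/(-20/(-82519)) = 1/(-20*(-1/82519)) = 1/(20/82519) = 82519/20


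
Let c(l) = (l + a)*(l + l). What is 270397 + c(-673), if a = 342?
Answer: 715923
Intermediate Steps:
c(l) = 2*l*(342 + l) (c(l) = (l + 342)*(l + l) = (342 + l)*(2*l) = 2*l*(342 + l))
270397 + c(-673) = 270397 + 2*(-673)*(342 - 673) = 270397 + 2*(-673)*(-331) = 270397 + 445526 = 715923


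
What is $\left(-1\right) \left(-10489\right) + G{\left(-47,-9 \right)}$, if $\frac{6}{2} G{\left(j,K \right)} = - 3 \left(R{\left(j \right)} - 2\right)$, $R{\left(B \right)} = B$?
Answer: $10538$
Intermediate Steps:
$G{\left(j,K \right)} = 2 - j$ ($G{\left(j,K \right)} = \frac{\left(-3\right) \left(j - 2\right)}{3} = \frac{\left(-3\right) \left(-2 + j\right)}{3} = \frac{6 - 3 j}{3} = 2 - j$)
$\left(-1\right) \left(-10489\right) + G{\left(-47,-9 \right)} = \left(-1\right) \left(-10489\right) + \left(2 - -47\right) = 10489 + \left(2 + 47\right) = 10489 + 49 = 10538$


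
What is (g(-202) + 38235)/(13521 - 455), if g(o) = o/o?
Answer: 19118/6533 ≈ 2.9264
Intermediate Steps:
g(o) = 1
(g(-202) + 38235)/(13521 - 455) = (1 + 38235)/(13521 - 455) = 38236/13066 = 38236*(1/13066) = 19118/6533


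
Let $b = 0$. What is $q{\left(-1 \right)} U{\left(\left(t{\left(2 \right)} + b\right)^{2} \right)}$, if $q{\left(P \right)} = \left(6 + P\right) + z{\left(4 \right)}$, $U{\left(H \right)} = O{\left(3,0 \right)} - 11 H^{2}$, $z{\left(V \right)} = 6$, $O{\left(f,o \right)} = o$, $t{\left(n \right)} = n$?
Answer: $-1936$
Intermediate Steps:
$U{\left(H \right)} = - 11 H^{2}$ ($U{\left(H \right)} = 0 - 11 H^{2} = - 11 H^{2}$)
$q{\left(P \right)} = 12 + P$ ($q{\left(P \right)} = \left(6 + P\right) + 6 = 12 + P$)
$q{\left(-1 \right)} U{\left(\left(t{\left(2 \right)} + b\right)^{2} \right)} = \left(12 - 1\right) \left(- 11 \left(\left(2 + 0\right)^{2}\right)^{2}\right) = 11 \left(- 11 \left(2^{2}\right)^{2}\right) = 11 \left(- 11 \cdot 4^{2}\right) = 11 \left(\left(-11\right) 16\right) = 11 \left(-176\right) = -1936$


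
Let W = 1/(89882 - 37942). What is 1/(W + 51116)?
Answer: 51940/2654965041 ≈ 1.9563e-5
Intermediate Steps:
W = 1/51940 ≈ 1.9253e-5
1/(W + 51116) = 1/(1/51940 + 51116) = 1/(2654965041/51940) = 51940/2654965041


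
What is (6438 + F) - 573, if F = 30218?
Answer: 36083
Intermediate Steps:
(6438 + F) - 573 = (6438 + 30218) - 573 = 36656 - 573 = 36083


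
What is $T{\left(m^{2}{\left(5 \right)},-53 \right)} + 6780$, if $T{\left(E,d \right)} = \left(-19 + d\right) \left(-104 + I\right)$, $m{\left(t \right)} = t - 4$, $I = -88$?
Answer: $20604$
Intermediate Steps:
$m{\left(t \right)} = -4 + t$
$T{\left(E,d \right)} = 3648 - 192 d$ ($T{\left(E,d \right)} = \left(-19 + d\right) \left(-104 - 88\right) = \left(-19 + d\right) \left(-192\right) = 3648 - 192 d$)
$T{\left(m^{2}{\left(5 \right)},-53 \right)} + 6780 = \left(3648 - -10176\right) + 6780 = \left(3648 + 10176\right) + 6780 = 13824 + 6780 = 20604$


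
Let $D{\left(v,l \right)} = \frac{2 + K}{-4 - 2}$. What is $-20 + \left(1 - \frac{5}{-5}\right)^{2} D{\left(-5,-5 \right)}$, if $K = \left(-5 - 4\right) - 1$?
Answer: $- \frac{44}{3} \approx -14.667$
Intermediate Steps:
$K = -10$ ($K = -9 - 1 = -10$)
$D{\left(v,l \right)} = \frac{4}{3}$ ($D{\left(v,l \right)} = \frac{2 - 10}{-4 - 2} = - \frac{8}{-6} = \left(-8\right) \left(- \frac{1}{6}\right) = \frac{4}{3}$)
$-20 + \left(1 - \frac{5}{-5}\right)^{2} D{\left(-5,-5 \right)} = -20 + \left(1 - \frac{5}{-5}\right)^{2} \cdot \frac{4}{3} = -20 + \left(1 - -1\right)^{2} \cdot \frac{4}{3} = -20 + \left(1 + 1\right)^{2} \cdot \frac{4}{3} = -20 + 2^{2} \cdot \frac{4}{3} = -20 + 4 \cdot \frac{4}{3} = -20 + \frac{16}{3} = - \frac{44}{3}$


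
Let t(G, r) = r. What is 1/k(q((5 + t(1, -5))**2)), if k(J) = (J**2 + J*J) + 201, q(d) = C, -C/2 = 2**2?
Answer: 1/329 ≈ 0.0030395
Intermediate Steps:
C = -8 (C = -2*2**2 = -2*4 = -8)
q(d) = -8
k(J) = 201 + 2*J**2 (k(J) = (J**2 + J**2) + 201 = 2*J**2 + 201 = 201 + 2*J**2)
1/k(q((5 + t(1, -5))**2)) = 1/(201 + 2*(-8)**2) = 1/(201 + 2*64) = 1/(201 + 128) = 1/329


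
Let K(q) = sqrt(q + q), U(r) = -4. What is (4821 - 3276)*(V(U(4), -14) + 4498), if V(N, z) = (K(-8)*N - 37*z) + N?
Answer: 7743540 - 24720*I ≈ 7.7435e+6 - 24720.0*I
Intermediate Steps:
K(q) = sqrt(2)*sqrt(q) (K(q) = sqrt(2*q) = sqrt(2)*sqrt(q))
V(N, z) = N - 37*z + 4*I*N (V(N, z) = ((sqrt(2)*sqrt(-8))*N - 37*z) + N = ((sqrt(2)*(2*I*sqrt(2)))*N - 37*z) + N = ((4*I)*N - 37*z) + N = (4*I*N - 37*z) + N = (-37*z + 4*I*N) + N = N - 37*z + 4*I*N)
(4821 - 3276)*(V(U(4), -14) + 4498) = (4821 - 3276)*((-4 - 37*(-14) + 4*I*(-4)) + 4498) = 1545*((-4 + 518 - 16*I) + 4498) = 1545*((514 - 16*I) + 4498) = 1545*(5012 - 16*I) = 7743540 - 24720*I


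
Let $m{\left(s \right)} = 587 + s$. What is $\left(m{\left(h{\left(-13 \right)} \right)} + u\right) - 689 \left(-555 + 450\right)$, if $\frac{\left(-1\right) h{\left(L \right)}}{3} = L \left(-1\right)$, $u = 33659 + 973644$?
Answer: $1080196$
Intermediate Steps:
$u = 1007303$
$h{\left(L \right)} = 3 L$ ($h{\left(L \right)} = - 3 L \left(-1\right) = - 3 \left(- L\right) = 3 L$)
$\left(m{\left(h{\left(-13 \right)} \right)} + u\right) - 689 \left(-555 + 450\right) = \left(\left(587 + 3 \left(-13\right)\right) + 1007303\right) - 689 \left(-555 + 450\right) = \left(\left(587 - 39\right) + 1007303\right) - -72345 = \left(548 + 1007303\right) + 72345 = 1007851 + 72345 = 1080196$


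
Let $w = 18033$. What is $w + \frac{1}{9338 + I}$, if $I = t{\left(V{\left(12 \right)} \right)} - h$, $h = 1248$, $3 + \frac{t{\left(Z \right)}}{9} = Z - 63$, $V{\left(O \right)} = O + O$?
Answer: $\frac{139070497}{7712} \approx 18033.0$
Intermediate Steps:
$V{\left(O \right)} = 2 O$
$t{\left(Z \right)} = -594 + 9 Z$ ($t{\left(Z \right)} = -27 + 9 \left(Z - 63\right) = -27 + 9 \left(-63 + Z\right) = -27 + \left(-567 + 9 Z\right) = -594 + 9 Z$)
$I = -1626$ ($I = \left(-594 + 9 \cdot 2 \cdot 12\right) - 1248 = \left(-594 + 9 \cdot 24\right) - 1248 = \left(-594 + 216\right) - 1248 = -378 - 1248 = -1626$)
$w + \frac{1}{9338 + I} = 18033 + \frac{1}{9338 - 1626} = 18033 + \frac{1}{7712} = \frac{139070497}{7712}$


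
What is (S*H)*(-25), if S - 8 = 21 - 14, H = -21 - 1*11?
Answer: 12000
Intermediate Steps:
H = -32 (H = -21 - 11 = -32)
S = 15 (S = 8 + (21 - 14) = 8 + 7 = 15)
(S*H)*(-25) = (15*(-32))*(-25) = -480*(-25) = 12000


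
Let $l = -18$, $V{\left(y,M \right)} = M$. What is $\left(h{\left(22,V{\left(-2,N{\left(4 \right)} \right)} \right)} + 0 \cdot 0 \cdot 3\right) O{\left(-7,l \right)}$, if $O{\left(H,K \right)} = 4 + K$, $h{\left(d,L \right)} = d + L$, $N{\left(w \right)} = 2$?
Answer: $-336$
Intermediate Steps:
$h{\left(d,L \right)} = L + d$
$\left(h{\left(22,V{\left(-2,N{\left(4 \right)} \right)} \right)} + 0 \cdot 0 \cdot 3\right) O{\left(-7,l \right)} = \left(\left(2 + 22\right) + 0 \cdot 0 \cdot 3\right) \left(4 - 18\right) = \left(24 + 0 \cdot 3\right) \left(-14\right) = \left(24 + 0\right) \left(-14\right) = 24 \left(-14\right) = -336$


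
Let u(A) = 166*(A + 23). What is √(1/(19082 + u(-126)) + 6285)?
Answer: √386552671/248 ≈ 79.278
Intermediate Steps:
u(A) = 3818 + 166*A (u(A) = 166*(23 + A) = 3818 + 166*A)
√(1/(19082 + u(-126)) + 6285) = √(1/(19082 + (3818 + 166*(-126))) + 6285) = √(1/(19082 + (3818 - 20916)) + 6285) = √(1/(19082 - 17098) + 6285) = √(1/1984 + 6285) = √(12469441/1984) = √386552671/248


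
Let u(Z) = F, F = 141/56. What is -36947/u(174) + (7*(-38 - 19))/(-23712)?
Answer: -860716325/58656 ≈ -14674.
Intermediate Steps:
F = 141/56 (F = 141*(1/56) = 141/56 ≈ 2.5179)
u(Z) = 141/56
-36947/u(174) + (7*(-38 - 19))/(-23712) = -36947/141/56 + (7*(-38 - 19))/(-23712) = -36947*56/141 + (7*(-57))*(-1/23712) = -2069032/141 - 399*(-1/23712) = -2069032/141 + 7/416 = -860716325/58656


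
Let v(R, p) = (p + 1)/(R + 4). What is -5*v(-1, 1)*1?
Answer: -10/3 ≈ -3.3333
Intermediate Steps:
v(R, p) = (1 + p)/(4 + R)
-5*v(-1, 1)*1 = -5*(1 + 1)/(4 - 1)*1 = -5*2/3*1 = -10/3*1 = -10/3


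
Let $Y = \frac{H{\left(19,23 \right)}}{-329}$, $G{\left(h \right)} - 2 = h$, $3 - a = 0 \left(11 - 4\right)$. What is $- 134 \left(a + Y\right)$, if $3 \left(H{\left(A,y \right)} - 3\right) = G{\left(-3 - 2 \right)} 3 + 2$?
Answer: $- \frac{396506}{987} \approx -401.73$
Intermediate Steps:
$a = 3$ ($a = 3 - 0 \left(11 - 4\right) = 3 - 0 \cdot 7 = 3 - 0 = 3 + 0 = 3$)
$G{\left(h \right)} = 2 + h$
$H{\left(A,y \right)} = \frac{2}{3}$ ($H{\left(A,y \right)} = 3 + \frac{\left(2 - 5\right) 3 + 2}{3} = 3 + \frac{\left(-3\right) 3 + 2}{3} = 3 + \frac{-9 + 2}{3} = 3 + \frac{1}{3} \left(-7\right) = 3 - \frac{7}{3} = \frac{2}{3}$)
$Y = - \frac{2}{987}$ ($Y = \frac{2}{3 \left(-329\right)} = \frac{2}{3} \left(- \frac{1}{329}\right) = - \frac{2}{987} \approx -0.0020263$)
$- 134 \left(a + Y\right) = - 134 \left(3 - \frac{2}{987}\right) = \left(-134\right) \frac{2959}{987} = - \frac{396506}{987}$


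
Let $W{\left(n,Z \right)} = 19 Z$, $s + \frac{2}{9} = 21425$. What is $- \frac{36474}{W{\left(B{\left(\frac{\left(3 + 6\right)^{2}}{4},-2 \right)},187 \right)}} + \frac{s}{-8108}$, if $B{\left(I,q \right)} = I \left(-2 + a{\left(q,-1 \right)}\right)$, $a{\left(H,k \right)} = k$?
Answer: $- \frac{3346680847}{259269516} \approx -12.908$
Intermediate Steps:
$B{\left(I,q \right)} = - 3 I$ ($B{\left(I,q \right)} = I \left(-2 - 1\right) = I \left(-3\right) = - 3 I$)
$s = \frac{192823}{9}$ ($s = - \frac{2}{9} + 21425 = \frac{192823}{9} \approx 21425.0$)
$- \frac{36474}{W{\left(B{\left(\frac{\left(3 + 6\right)^{2}}{4},-2 \right)},187 \right)}} + \frac{s}{-8108} = - \frac{36474}{19 \cdot 187} + \frac{192823}{9 \left(-8108\right)} = - \frac{36474}{3553} + \frac{192823}{9} \left(- \frac{1}{8108}\right) = \left(-36474\right) \frac{1}{3553} - \frac{192823}{72972} = - \frac{36474}{3553} - \frac{192823}{72972} = - \frac{3346680847}{259269516}$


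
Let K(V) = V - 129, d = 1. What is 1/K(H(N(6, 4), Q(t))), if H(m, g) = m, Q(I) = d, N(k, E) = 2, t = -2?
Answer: -1/127 ≈ -0.0078740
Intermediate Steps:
Q(I) = 1
K(V) = -129 + V
1/K(H(N(6, 4), Q(t))) = 1/(-129 + 2) = 1/(-127) = -1/127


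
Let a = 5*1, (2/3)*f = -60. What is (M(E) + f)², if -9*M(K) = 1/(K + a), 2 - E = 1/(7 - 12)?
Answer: 850597225/104976 ≈ 8102.8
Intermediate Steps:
f = -90 (f = (3/2)*(-60) = -90)
a = 5
E = 11/5 (E = 2 - 1/(7 - 12) = 2 - 1/(-5) = 2 - 1*(-⅕) = 2 + ⅕ = 11/5 ≈ 2.2000)
M(K) = -1/(9*(5 + K)) (M(K) = -1/(9*(K + 5)) = -1/(9*(5 + K)))
(M(E) + f)² = (-1/(45 + 9*(11/5)) - 90)² = (-1/(45 + 99/5) - 90)² = (-1/324/5 - 90)² = (-1*5/324 - 90)² = (-5/324 - 90)² = (-29165/324)² = 850597225/104976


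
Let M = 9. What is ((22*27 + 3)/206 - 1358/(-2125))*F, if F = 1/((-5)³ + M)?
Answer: -1548373/50779000 ≈ -0.030492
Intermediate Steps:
F = -1/116 (F = 1/((-5)³ + 9) = 1/(-125 + 9) = 1/(-116) = -1/116 ≈ -0.0086207)
((22*27 + 3)/206 - 1358/(-2125))*F = ((22*27 + 3)/206 - 1358/(-2125))*(-1/116) = ((594 + 3)*(1/206) - 1358*(-1/2125))*(-1/116) = (597*(1/206) + 1358/2125)*(-1/116) = (597/206 + 1358/2125)*(-1/116) = (1548373/437750)*(-1/116) = -1548373/50779000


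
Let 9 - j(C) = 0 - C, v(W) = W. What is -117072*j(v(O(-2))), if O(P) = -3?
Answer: -702432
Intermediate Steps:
j(C) = 9 + C (j(C) = 9 - (0 - C) = 9 - (-1)*C = 9 + C)
-117072*j(v(O(-2))) = -117072*(9 - 3) = -117072*6 = -702432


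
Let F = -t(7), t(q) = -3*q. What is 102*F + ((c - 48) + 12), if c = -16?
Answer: 2090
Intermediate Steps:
F = 21 (F = -(-3)*7 = -1*(-21) = 21)
102*F + ((c - 48) + 12) = 102*21 + ((-16 - 48) + 12) = 2142 + (-64 + 12) = 2142 - 52 = 2090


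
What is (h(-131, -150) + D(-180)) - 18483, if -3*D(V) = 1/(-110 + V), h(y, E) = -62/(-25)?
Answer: -80390257/4350 ≈ -18481.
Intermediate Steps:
h(y, E) = 62/25 (h(y, E) = -62*(-1/25) = 62/25)
D(V) = -1/(3*(-110 + V))
(h(-131, -150) + D(-180)) - 18483 = (62/25 - 1/(-330 + 3*(-180))) - 18483 = (62/25 - 1/(-330 - 540)) - 18483 = (62/25 - 1/(-870)) - 18483 = (62/25 - 1*(-1/870)) - 18483 = (62/25 + 1/870) - 18483 = 10793/4350 - 18483 = -80390257/4350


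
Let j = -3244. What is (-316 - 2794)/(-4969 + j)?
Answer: 3110/8213 ≈ 0.37867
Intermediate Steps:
(-316 - 2794)/(-4969 + j) = (-316 - 2794)/(-4969 - 3244) = -3110/(-8213) = -3110*(-1/8213) = 3110/8213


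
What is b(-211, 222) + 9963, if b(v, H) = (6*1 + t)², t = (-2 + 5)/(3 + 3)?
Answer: 40021/4 ≈ 10005.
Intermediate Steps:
t = ½ (t = 3/6 = 3*(⅙) = ½ ≈ 0.50000)
b(v, H) = 169/4 (b(v, H) = (6*1 + ½)² = (6 + ½)² = (13/2)² = 169/4)
b(-211, 222) + 9963 = 169/4 + 9963 = 40021/4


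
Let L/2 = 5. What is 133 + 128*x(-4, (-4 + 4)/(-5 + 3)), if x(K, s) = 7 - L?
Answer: -251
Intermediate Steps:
L = 10 (L = 2*5 = 10)
x(K, s) = -3 (x(K, s) = 7 - 1*10 = 7 - 10 = -3)
133 + 128*x(-4, (-4 + 4)/(-5 + 3)) = 133 + 128*(-3) = 133 - 384 = -251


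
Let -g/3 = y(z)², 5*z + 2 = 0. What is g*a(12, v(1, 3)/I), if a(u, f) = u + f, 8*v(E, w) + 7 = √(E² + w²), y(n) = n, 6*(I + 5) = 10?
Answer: -2943/500 + 9*√10/500 ≈ -5.8291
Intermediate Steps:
z = -⅖ (z = -⅖ + (⅕)*0 = -⅖ + 0 = -⅖ ≈ -0.40000)
I = -10/3 (I = -5 + (⅙)*10 = -5 + 5/3 = -10/3 ≈ -3.3333)
v(E, w) = -7/8 + √(E² + w²)/8
a(u, f) = f + u
g = -12/25 (g = -3*(-⅖)² = -3*4/25 = -12/25 ≈ -0.48000)
g*a(12, v(1, 3)/I) = -12*((-7/8 + √(1² + 3²)/8)/(-10/3) + 12)/25 = -12*((-7/8 + √(1 + 9)/8)*(-3/10) + 12)/25 = -12*((-7/8 + √10/8)*(-3/10) + 12)/25 = -12*((21/80 - 3*√10/80) + 12)/25 = -12*(981/80 - 3*√10/80)/25 = -2943/500 + 9*√10/500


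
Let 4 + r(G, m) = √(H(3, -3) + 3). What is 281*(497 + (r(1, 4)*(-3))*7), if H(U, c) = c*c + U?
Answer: 163261 - 5901*√15 ≈ 1.4041e+5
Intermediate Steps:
H(U, c) = U + c² (H(U, c) = c² + U = U + c²)
r(G, m) = -4 + √15 (r(G, m) = -4 + √((3 + (-3)²) + 3) = -4 + √((3 + 9) + 3) = -4 + √(12 + 3) = -4 + √15)
281*(497 + (r(1, 4)*(-3))*7) = 281*(497 + ((-4 + √15)*(-3))*7) = 281*(497 + (12 - 3*√15)*7) = 281*(497 + (84 - 21*√15)) = 281*(581 - 21*√15) = 163261 - 5901*√15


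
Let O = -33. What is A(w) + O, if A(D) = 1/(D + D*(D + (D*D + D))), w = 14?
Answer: -103949/3150 ≈ -33.000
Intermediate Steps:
A(D) = 1/(D + D*(D**2 + 2*D)) (A(D) = 1/(D + D*(D + (D**2 + D))) = 1/(D + D*(D + (D + D**2))) = 1/(D + D*(D**2 + 2*D)))
A(w) + O = 1/(14*(1 + 14**2 + 2*14)) - 33 = 1/(14*(1 + 196 + 28)) - 33 = (1/14)/225 - 33 = (1/14)*(1/225) - 33 = 1/3150 - 33 = -103949/3150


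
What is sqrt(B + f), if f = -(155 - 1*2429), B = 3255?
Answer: sqrt(5529) ≈ 74.357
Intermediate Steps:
f = 2274 (f = -(155 - 2429) = -1*(-2274) = 2274)
sqrt(B + f) = sqrt(3255 + 2274) = sqrt(5529)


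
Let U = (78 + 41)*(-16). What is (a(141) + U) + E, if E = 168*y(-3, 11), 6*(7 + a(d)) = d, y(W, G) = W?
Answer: -4783/2 ≈ -2391.5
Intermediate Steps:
U = -1904 (U = 119*(-16) = -1904)
a(d) = -7 + d/6
E = -504 (E = 168*(-3) = -504)
(a(141) + U) + E = ((-7 + (⅙)*141) - 1904) - 504 = ((-7 + 47/2) - 1904) - 504 = (33/2 - 1904) - 504 = -3775/2 - 504 = -4783/2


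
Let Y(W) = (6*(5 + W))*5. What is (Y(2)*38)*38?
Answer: 303240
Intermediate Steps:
Y(W) = 150 + 30*W (Y(W) = (30 + 6*W)*5 = 150 + 30*W)
(Y(2)*38)*38 = ((150 + 30*2)*38)*38 = ((150 + 60)*38)*38 = (210*38)*38 = 7980*38 = 303240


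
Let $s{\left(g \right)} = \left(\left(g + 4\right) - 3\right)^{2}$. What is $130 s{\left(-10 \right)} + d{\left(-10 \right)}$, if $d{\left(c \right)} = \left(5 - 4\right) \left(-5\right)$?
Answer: $10525$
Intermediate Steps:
$s{\left(g \right)} = \left(1 + g\right)^{2}$ ($s{\left(g \right)} = \left(\left(4 + g\right) - 3\right)^{2} = \left(1 + g\right)^{2}$)
$d{\left(c \right)} = -5$ ($d{\left(c \right)} = 1 \left(-5\right) = -5$)
$130 s{\left(-10 \right)} + d{\left(-10 \right)} = 130 \left(1 - 10\right)^{2} - 5 = 130 \left(-9\right)^{2} - 5 = 130 \cdot 81 - 5 = 10530 - 5 = 10525$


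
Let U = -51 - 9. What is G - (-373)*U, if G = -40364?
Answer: -62744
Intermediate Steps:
U = -60
G - (-373)*U = -40364 - (-373)*(-60) = -40364 - 1*22380 = -40364 - 22380 = -62744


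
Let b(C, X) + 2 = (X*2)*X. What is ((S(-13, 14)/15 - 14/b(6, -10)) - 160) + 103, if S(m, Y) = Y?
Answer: -27788/495 ≈ -56.137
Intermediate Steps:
b(C, X) = -2 + 2*X² (b(C, X) = -2 + (X*2)*X = -2 + (2*X)*X = -2 + 2*X²)
((S(-13, 14)/15 - 14/b(6, -10)) - 160) + 103 = ((14/15 - 14/(-2 + 2*(-10)²)) - 160) + 103 = ((14*(1/15) - 14/(-2 + 2*100)) - 160) + 103 = ((14/15 - 14/(-2 + 200)) - 160) + 103 = ((14/15 - 14/198) - 160) + 103 = ((14/15 - 14*1/198) - 160) + 103 = ((14/15 - 7/99) - 160) + 103 = (427/495 - 160) + 103 = -78773/495 + 103 = -27788/495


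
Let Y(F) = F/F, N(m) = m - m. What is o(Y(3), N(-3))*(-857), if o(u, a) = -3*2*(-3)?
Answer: -15426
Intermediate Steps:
N(m) = 0
Y(F) = 1
o(u, a) = 18 (o(u, a) = -6*(-3) = 18)
o(Y(3), N(-3))*(-857) = 18*(-857) = -15426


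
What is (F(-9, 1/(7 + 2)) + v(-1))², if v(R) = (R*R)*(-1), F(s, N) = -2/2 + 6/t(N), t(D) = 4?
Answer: ¼ ≈ 0.25000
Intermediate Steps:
F(s, N) = ½ (F(s, N) = -2/2 + 6/4 = -2*½ + 6*(¼) = -1 + 3/2 = ½)
v(R) = -R² (v(R) = R²*(-1) = -R²)
(F(-9, 1/(7 + 2)) + v(-1))² = (½ - 1*(-1)²)² = (½ - 1*1)² = (½ - 1)² = (-½)² = ¼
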